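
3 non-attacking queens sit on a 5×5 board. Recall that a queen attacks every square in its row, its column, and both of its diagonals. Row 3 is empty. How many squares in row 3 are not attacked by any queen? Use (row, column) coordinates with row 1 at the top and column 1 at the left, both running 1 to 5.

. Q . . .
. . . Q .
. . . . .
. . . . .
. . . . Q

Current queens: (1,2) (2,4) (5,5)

1

(1,2) attacks row 3 at column 2 and diagonals 4.
(2,4) attacks row 3 at column 4 and diagonals 3, 5.
(5,5) attacks row 3 at column 5 and diagonals 3.
Attacked columns: {2, 3, 4, 5}. Safe: {1}.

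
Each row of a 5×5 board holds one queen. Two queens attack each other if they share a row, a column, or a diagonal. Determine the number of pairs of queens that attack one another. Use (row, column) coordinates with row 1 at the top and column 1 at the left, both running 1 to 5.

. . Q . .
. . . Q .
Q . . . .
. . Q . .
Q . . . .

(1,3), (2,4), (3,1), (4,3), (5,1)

Same column: (1,3)–(4,3) (column 3); (3,1)–(5,1) (column 1).
Same diagonal: (1,3)–(2,4) (|1−2| = |3−4| = 1); (1,3)–(3,1) (|1−3| = |3−1| = 2); (2,4)–(5,1) (|2−5| = |4−1| = 3).
Total attacking pairs: 5.

5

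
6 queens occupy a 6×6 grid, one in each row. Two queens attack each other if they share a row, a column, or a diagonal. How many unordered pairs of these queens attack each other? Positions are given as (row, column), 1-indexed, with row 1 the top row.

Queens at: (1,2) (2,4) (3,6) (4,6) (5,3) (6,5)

2

Same column: (3,6)–(4,6) (column 6).
Same diagonal: (2,4)–(4,6) (|2−4| = |4−6| = 2).
Total attacking pairs: 2.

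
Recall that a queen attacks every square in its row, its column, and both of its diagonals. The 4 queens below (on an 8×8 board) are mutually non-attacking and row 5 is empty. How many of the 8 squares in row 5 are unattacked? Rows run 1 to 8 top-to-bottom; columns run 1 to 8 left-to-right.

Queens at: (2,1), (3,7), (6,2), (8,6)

(2,1) attacks row 5 at column 1 and diagonals 4.
(3,7) attacks row 5 at column 7 and diagonals 5.
(6,2) attacks row 5 at column 2 and diagonals 1, 3.
(8,6) attacks row 5 at column 6 and diagonals 3.
Attacked columns: {1, 2, 3, 4, 5, 6, 7}. Safe: {8}.

1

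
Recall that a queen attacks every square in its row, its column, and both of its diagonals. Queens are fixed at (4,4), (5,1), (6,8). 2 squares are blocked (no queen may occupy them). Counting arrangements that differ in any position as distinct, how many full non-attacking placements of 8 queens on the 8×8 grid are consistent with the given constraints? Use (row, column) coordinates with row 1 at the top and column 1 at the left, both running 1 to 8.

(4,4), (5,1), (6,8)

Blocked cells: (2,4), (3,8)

Branch on row 1: col 2 → 1; col 6 → 1.
Sum: 1 + 1 = 2.

2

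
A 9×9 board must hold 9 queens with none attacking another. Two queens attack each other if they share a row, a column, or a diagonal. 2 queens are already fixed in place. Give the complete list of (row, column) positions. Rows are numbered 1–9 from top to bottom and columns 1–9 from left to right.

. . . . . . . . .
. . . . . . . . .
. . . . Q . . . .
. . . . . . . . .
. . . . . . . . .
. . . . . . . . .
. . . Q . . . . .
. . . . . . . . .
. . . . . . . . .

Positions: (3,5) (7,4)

(1,8) (2,3) (3,5) (4,2) (5,9) (6,6) (7,4) (8,7) (9,1)

Row 1: attacked by (3,5)→{3,5,7}; (7,4)→{4}. Safe: 1, 2, 6, 8, 9. Place at column 8.
Row 2: attacked by (1,8)→{7,8,9}; (3,5)→{4,5,6}; (7,4)→{4,9}. Safe: 1, 2, 3. Place at column 3.
Row 4: attacked by (1,8)→{5,8}; (2,3)→{1,3,5}; (3,5)→{4,5,6}; (7,4)→{1,4,7}. Safe: 2, 9. Place at column 2.
Row 5: attacked by (1,8)→{4,8}; (2,3)→{3,6}; (3,5)→{3,5,7}; (4,2)→{1,2,3}; (7,4)→{2,4,6}. Safe: 9. Place at column 9.
Row 6: attacked by (1,8)→{3,8}; (2,3)→{3,7}; (3,5)→{2,5,8}; (4,2)→{2,4}; (5,9)→{8,9}; (7,4)→{3,4,5}. Safe: 1, 6. Place at column 6.
Row 8: attacked by (1,8)→{1,8}; (2,3)→{3,9}; (3,5)→{5}; (4,2)→{2,6}; (5,9)→{6,9}; (6,6)→{4,6,8}; (7,4)→{3,4,5}. Safe: 7. Place at column 7.
Row 9: attacked by (1,8)→{8}; (2,3)→{3}; (3,5)→{5}; (4,2)→{2,7}; (5,9)→{5,9}; (6,6)→{3,6,9}; (7,4)→{2,4,6}; (8,7)→{6,7,8}. Safe: 1. Place at column 1.
Columns [8, 3, 5, 2, 9, 6, 4, 7, 1], r−c [-7, -1, -2, 2, -4, 0, 3, 1, 8], r+c [9, 5, 8, 6, 14, 12, 11, 15, 10] are all distinct, so no two queens attack.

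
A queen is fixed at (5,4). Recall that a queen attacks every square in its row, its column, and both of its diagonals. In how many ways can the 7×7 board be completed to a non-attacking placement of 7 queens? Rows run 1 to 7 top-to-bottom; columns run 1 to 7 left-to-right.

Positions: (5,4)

4

Branch on row 1: col 1 → 0; col 2 → 1; col 3 → 1; col 5 → 1; col 6 → 1; col 7 → 0.
Sum: 0 + 1 + 1 + 1 + 1 + 0 = 4.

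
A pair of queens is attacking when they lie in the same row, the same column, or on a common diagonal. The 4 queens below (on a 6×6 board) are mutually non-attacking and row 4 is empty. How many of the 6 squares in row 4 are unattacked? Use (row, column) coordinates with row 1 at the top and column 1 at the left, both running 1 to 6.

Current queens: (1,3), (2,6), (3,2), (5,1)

1

(1,3) attacks row 4 at column 3 and diagonals 6.
(2,6) attacks row 4 at column 6 and diagonals 4.
(3,2) attacks row 4 at column 2 and diagonals 1, 3.
(5,1) attacks row 4 at column 1 and diagonals 2.
Attacked columns: {1, 2, 3, 4, 6}. Safe: {5}.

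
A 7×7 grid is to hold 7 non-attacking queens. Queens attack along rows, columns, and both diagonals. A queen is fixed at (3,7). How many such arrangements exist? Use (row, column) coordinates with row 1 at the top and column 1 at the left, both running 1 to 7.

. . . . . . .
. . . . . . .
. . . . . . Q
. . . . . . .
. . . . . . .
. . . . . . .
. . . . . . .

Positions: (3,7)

Branch on row 1: col 1 → 1; col 2 → 1; col 3 → 1; col 4 → 1; col 6 → 2.
Sum: 1 + 1 + 1 + 1 + 2 = 6.

6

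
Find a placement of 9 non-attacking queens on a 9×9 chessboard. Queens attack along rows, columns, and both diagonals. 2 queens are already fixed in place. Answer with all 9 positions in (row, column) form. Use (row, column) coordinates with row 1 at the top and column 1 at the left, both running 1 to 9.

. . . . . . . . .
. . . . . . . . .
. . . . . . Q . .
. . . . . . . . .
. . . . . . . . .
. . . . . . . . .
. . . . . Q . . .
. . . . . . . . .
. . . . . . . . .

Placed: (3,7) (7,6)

Row 1: attacked by (3,7)→{5,7,9}; (7,6)→{6}. Safe: 1, 2, 3, 4, 8. Place at column 2.
Row 2: attacked by (1,2)→{1,2,3}; (3,7)→{6,7,8}; (7,6)→{1,6}. Safe: 4, 5, 9. Place at column 5.
Row 4: attacked by (1,2)→{2,5}; (2,5)→{3,5,7}; (3,7)→{6,7,8}; (7,6)→{3,6,9}. Safe: 1, 4. Place at column 1.
Row 5: attacked by (1,2)→{2,6}; (2,5)→{2,5,8}; (3,7)→{5,7,9}; (4,1)→{1,2}; (7,6)→{4,6,8}. Safe: 3. Place at column 3.
Row 6: attacked by (1,2)→{2,7}; (2,5)→{1,5,9}; (3,7)→{4,7}; (4,1)→{1,3}; (5,3)→{2,3,4}; (7,6)→{5,6,7}. Safe: 8. Place at column 8.
Row 8: attacked by (1,2)→{2,9}; (2,5)→{5}; (3,7)→{2,7}; (4,1)→{1,5}; (5,3)→{3,6}; (6,8)→{6,8}; (7,6)→{5,6,7}. Safe: 4. Place at column 4.
Row 9: attacked by (1,2)→{2}; (2,5)→{5}; (3,7)→{1,7}; (4,1)→{1,6}; (5,3)→{3,7}; (6,8)→{5,8}; (7,6)→{4,6,8}; (8,4)→{3,4,5}. Safe: 9. Place at column 9.
Columns [2, 5, 7, 1, 3, 8, 6, 4, 9], r−c [-1, -3, -4, 3, 2, -2, 1, 4, 0], r+c [3, 7, 10, 5, 8, 14, 13, 12, 18] are all distinct, so no two queens attack.

(1,2) (2,5) (3,7) (4,1) (5,3) (6,8) (7,6) (8,4) (9,9)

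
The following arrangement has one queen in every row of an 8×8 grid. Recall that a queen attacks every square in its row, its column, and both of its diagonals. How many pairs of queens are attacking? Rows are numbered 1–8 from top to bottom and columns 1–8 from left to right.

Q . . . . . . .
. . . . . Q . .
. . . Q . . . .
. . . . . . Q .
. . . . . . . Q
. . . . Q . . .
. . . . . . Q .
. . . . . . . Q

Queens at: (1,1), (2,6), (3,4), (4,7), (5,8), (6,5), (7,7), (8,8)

7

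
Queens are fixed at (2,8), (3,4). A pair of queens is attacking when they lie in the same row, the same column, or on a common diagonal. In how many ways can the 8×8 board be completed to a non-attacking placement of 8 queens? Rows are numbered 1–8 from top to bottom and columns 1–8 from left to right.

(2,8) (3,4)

3

Branch on row 1: col 1 → 0; col 3 → 1; col 5 → 2.
Sum: 0 + 1 + 2 = 3.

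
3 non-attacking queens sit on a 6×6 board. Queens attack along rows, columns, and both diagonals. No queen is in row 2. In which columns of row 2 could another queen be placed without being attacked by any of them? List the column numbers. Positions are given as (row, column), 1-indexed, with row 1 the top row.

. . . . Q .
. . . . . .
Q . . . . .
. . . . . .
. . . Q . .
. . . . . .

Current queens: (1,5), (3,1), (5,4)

columns 3

(1,5) attacks row 2 at column 5 and diagonals 4, 6.
(3,1) attacks row 2 at column 1 and diagonals 2.
(5,4) attacks row 2 at column 4 and diagonals 1.
Attacked columns: {1, 2, 4, 5, 6}. Safe: {3}.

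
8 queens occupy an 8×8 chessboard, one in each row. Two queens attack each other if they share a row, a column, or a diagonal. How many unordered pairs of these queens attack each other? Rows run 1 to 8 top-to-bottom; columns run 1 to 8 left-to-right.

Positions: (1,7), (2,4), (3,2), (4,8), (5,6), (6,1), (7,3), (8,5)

All columns are distinct and no two queens satisfy |Δrow| = |Δcol|, so no pair attacks.

0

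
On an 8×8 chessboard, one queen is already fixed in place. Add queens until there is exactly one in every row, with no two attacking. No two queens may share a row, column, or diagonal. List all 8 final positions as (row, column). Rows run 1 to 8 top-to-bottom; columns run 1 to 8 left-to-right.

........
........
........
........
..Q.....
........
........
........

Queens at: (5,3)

(1,6) (2,2) (3,7) (4,1) (5,3) (6,5) (7,8) (8,4)

Row 1: attacked by (5,3)→{3,7}. Safe: 1, 2, 4, 5, 6, 8. Place at column 6.
Row 2: attacked by (1,6)→{5,6,7}; (5,3)→{3,6}. Safe: 1, 2, 4, 8. Place at column 2.
Row 3: attacked by (1,6)→{4,6,8}; (2,2)→{1,2,3}; (5,3)→{1,3,5}. Safe: 7. Place at column 7.
Row 4: attacked by (1,6)→{3,6}; (2,2)→{2,4}; (3,7)→{6,7,8}; (5,3)→{2,3,4}. Safe: 1, 5. Place at column 1.
Row 6: attacked by (1,6)→{1,6}; (2,2)→{2,6}; (3,7)→{4,7}; (4,1)→{1,3}; (5,3)→{2,3,4}. Safe: 5, 8. Place at column 5.
Row 7: attacked by (1,6)→{6}; (2,2)→{2,7}; (3,7)→{3,7}; (4,1)→{1,4}; (5,3)→{1,3,5}; (6,5)→{4,5,6}. Safe: 8. Place at column 8.
Row 8: attacked by (1,6)→{6}; (2,2)→{2,8}; (3,7)→{2,7}; (4,1)→{1,5}; (5,3)→{3,6}; (6,5)→{3,5,7}; (7,8)→{7,8}. Safe: 4. Place at column 4.
Columns [6, 2, 7, 1, 3, 5, 8, 4], r−c [-5, 0, -4, 3, 2, 1, -1, 4], r+c [7, 4, 10, 5, 8, 11, 15, 12] are all distinct, so no two queens attack.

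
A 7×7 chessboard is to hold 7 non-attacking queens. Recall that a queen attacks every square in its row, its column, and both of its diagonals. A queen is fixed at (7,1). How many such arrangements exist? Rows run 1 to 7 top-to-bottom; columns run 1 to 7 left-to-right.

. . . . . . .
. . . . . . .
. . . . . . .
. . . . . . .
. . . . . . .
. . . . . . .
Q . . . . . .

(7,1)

4

Branch on row 1: col 2 → 0; col 3 → 1; col 4 → 1; col 5 → 1; col 6 → 1.
Sum: 0 + 1 + 1 + 1 + 1 = 4.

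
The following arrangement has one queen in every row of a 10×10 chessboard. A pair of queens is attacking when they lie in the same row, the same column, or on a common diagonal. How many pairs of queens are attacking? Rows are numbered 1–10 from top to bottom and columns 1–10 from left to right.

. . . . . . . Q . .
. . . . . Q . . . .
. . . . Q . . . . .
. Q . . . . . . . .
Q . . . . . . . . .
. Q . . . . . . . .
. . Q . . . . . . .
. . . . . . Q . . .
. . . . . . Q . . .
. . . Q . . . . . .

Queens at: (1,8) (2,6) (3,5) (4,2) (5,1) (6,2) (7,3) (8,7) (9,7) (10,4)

10

Same column: (4,2)–(6,2) (column 2); (8,7)–(9,7) (column 7).
Same diagonal: (2,6)–(3,5) (|2−3| = |6−5| = 1); (2,6)–(6,2) (|2−6| = |6−2| = 4); (3,5)–(6,2) (|3−6| = |5−2| = 3); (4,2)–(5,1) (|4−5| = |2−1| = 1); (4,2)–(9,7) (|4−9| = |2−7| = 5); (5,1)–(6,2) (|5−6| = |1−2| = 1); (5,1)–(7,3) (|5−7| = |1−3| = 2); (6,2)–(7,3) (|6−7| = |2−3| = 1).
Total attacking pairs: 10.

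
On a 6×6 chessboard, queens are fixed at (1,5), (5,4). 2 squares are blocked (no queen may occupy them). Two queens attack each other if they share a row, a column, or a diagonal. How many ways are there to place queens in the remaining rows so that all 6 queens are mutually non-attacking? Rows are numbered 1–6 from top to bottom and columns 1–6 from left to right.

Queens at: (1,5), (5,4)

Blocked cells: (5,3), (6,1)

Branch on row 2: col 2 → 0; col 3 → 1.
Sum: 0 + 1 = 1.

1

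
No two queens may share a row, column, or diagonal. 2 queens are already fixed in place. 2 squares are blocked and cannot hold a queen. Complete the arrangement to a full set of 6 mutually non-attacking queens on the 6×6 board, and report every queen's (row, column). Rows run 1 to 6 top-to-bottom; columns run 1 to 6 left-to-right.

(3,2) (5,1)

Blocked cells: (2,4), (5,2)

(1,3) (2,6) (3,2) (4,5) (5,1) (6,4)

Row 1: attacked by (3,2)→{2,4}; (5,1)→{1,5}. Safe: 3, 6. Place at column 3.
Row 2: attacked by (1,3)→{2,3,4}; (3,2)→{1,2,3}; (5,1)→{1,4}. Blocked: 4. Safe: 5, 6. Place at column 6.
Row 4: attacked by (1,3)→{3,6}; (2,6)→{4,6}; (3,2)→{1,2,3}; (5,1)→{1,2}. Safe: 5. Place at column 5.
Row 6: attacked by (1,3)→{3}; (2,6)→{2,6}; (3,2)→{2,5}; (4,5)→{3,5}; (5,1)→{1,2}. Safe: 4. Place at column 4.
Columns [3, 6, 2, 5, 1, 4], r−c [-2, -4, 1, -1, 4, 2], r+c [4, 8, 5, 9, 6, 10] are all distinct, so no two queens attack.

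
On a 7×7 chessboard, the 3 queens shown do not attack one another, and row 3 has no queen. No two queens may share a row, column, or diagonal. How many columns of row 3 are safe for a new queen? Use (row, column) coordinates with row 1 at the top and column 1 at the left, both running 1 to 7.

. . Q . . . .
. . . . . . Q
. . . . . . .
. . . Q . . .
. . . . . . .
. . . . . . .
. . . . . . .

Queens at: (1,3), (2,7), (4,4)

(1,3) attacks row 3 at column 3 and diagonals 1, 5.
(2,7) attacks row 3 at column 7 and diagonals 6.
(4,4) attacks row 3 at column 4 and diagonals 3, 5.
Attacked columns: {1, 3, 4, 5, 6, 7}. Safe: {2}.

1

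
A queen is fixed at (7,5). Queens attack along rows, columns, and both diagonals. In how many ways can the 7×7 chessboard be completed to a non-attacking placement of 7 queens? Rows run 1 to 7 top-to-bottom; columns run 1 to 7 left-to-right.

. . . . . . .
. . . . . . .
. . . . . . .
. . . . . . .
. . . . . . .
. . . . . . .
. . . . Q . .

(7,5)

Branch on row 1: col 1 → 1; col 2 → 1; col 3 → 2; col 4 → 1; col 6 → 0; col 7 → 1.
Sum: 1 + 1 + 2 + 1 + 0 + 1 = 6.

6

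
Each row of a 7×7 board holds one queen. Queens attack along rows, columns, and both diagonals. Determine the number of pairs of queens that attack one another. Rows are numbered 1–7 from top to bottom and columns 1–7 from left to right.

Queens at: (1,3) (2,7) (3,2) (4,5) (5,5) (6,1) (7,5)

4

Same column: (4,5)–(5,5) (column 5); (4,5)–(7,5) (column 5); (5,5)–(7,5) (column 5).
Same diagonal: (2,7)–(4,5) (|2−4| = |7−5| = 2).
Total attacking pairs: 4.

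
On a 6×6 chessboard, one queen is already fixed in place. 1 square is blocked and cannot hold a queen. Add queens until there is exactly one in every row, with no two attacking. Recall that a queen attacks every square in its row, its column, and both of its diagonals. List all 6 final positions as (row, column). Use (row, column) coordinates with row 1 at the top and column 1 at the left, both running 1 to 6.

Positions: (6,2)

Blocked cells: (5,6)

(1,5) (2,3) (3,1) (4,6) (5,4) (6,2)

Row 1: attacked by (6,2)→{2}. Safe: 1, 3, 4, 5, 6. Place at column 5.
Row 2: attacked by (1,5)→{4,5,6}; (6,2)→{2,6}. Safe: 1, 3. Place at column 3.
Row 3: attacked by (1,5)→{3,5}; (2,3)→{2,3,4}; (6,2)→{2,5}. Safe: 1, 6. Place at column 1.
Row 4: attacked by (1,5)→{2,5}; (2,3)→{1,3,5}; (3,1)→{1,2}; (6,2)→{2,4}. Safe: 6. Place at column 6.
Row 5: attacked by (1,5)→{1,5}; (2,3)→{3,6}; (3,1)→{1,3}; (4,6)→{5,6}; (6,2)→{1,2,3}. Blocked: 6. Safe: 4. Place at column 4.
Columns [5, 3, 1, 6, 4, 2], r−c [-4, -1, 2, -2, 1, 4], r+c [6, 5, 4, 10, 9, 8] are all distinct, so no two queens attack.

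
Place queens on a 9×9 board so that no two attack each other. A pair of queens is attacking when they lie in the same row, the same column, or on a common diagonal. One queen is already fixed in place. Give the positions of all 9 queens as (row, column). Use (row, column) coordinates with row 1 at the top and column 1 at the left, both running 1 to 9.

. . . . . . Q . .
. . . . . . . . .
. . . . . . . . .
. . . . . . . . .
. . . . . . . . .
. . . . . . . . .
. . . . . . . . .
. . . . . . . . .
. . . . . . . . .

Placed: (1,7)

(1,7) (2,1) (3,6) (4,9) (5,2) (6,4) (7,8) (8,3) (9,5)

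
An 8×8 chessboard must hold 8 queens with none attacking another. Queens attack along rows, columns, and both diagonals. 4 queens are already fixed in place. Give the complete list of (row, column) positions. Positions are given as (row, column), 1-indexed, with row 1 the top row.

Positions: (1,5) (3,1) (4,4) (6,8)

Row 2: attacked by (1,5)→{4,5,6}; (3,1)→{1,2}; (4,4)→{2,4,6}; (6,8)→{4,8}. Safe: 3, 7. Place at column 7.
Row 5: attacked by (1,5)→{1,5}; (2,7)→{4,7}; (3,1)→{1,3}; (4,4)→{3,4,5}; (6,8)→{7,8}. Safe: 2, 6. Place at column 2.
Row 7: attacked by (1,5)→{5}; (2,7)→{2,7}; (3,1)→{1,5}; (4,4)→{1,4,7}; (5,2)→{2,4}; (6,8)→{7,8}. Safe: 3, 6. Place at column 6.
Row 8: attacked by (1,5)→{5}; (2,7)→{1,7}; (3,1)→{1,6}; (4,4)→{4,8}; (5,2)→{2,5}; (6,8)→{6,8}; (7,6)→{5,6,7}. Safe: 3. Place at column 3.
Columns [5, 7, 1, 4, 2, 8, 6, 3], r−c [-4, -5, 2, 0, 3, -2, 1, 5], r+c [6, 9, 4, 8, 7, 14, 13, 11] are all distinct, so no two queens attack.

(1,5) (2,7) (3,1) (4,4) (5,2) (6,8) (7,6) (8,3)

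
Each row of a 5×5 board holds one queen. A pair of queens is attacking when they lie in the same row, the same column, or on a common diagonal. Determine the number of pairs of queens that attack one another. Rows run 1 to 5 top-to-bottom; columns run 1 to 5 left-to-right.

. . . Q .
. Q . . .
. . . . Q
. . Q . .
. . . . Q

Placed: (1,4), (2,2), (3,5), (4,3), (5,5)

Same column: (3,5)–(5,5) (column 5).
Same diagonal: (2,2)–(5,5) (|2−5| = |2−5| = 3).
Total attacking pairs: 2.

2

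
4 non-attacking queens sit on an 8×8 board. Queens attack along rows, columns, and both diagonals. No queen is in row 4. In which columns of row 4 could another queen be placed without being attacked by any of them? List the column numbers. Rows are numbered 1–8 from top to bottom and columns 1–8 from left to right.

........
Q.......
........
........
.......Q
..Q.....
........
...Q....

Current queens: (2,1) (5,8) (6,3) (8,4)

(2,1) attacks row 4 at column 1 and diagonals 3.
(5,8) attacks row 4 at column 8 and diagonals 7.
(6,3) attacks row 4 at column 3 and diagonals 1, 5.
(8,4) attacks row 4 at column 4 and diagonals 8.
Attacked columns: {1, 3, 4, 5, 7, 8}. Safe: {2, 6}.

columns 2, 6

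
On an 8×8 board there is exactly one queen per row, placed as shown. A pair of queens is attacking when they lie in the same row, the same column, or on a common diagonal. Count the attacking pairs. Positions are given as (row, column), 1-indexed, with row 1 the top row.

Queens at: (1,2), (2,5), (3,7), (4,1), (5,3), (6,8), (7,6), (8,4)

0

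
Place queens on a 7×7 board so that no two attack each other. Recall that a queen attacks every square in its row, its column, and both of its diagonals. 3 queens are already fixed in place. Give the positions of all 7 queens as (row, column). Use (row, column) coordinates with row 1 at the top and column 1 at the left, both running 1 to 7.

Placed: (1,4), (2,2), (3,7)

(1,4) (2,2) (3,7) (4,5) (5,3) (6,1) (7,6)

Row 4: attacked by (1,4)→{1,4,7}; (2,2)→{2,4}; (3,7)→{6,7}. Safe: 3, 5. Place at column 5.
Row 5: attacked by (1,4)→{4}; (2,2)→{2,5}; (3,7)→{5,7}; (4,5)→{4,5,6}. Safe: 1, 3. Place at column 3.
Row 6: attacked by (1,4)→{4}; (2,2)→{2,6}; (3,7)→{4,7}; (4,5)→{3,5,7}; (5,3)→{2,3,4}. Safe: 1. Place at column 1.
Row 7: attacked by (1,4)→{4}; (2,2)→{2,7}; (3,7)→{3,7}; (4,5)→{2,5}; (5,3)→{1,3,5}; (6,1)→{1,2}. Safe: 6. Place at column 6.
Columns [4, 2, 7, 5, 3, 1, 6], r−c [-3, 0, -4, -1, 2, 5, 1], r+c [5, 4, 10, 9, 8, 7, 13] are all distinct, so no two queens attack.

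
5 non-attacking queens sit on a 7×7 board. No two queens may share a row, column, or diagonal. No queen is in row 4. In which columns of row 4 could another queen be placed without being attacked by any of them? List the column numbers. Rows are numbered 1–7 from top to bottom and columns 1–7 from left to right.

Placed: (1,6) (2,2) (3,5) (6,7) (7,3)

(1,6) attacks row 4 at column 6 and diagonals 3.
(2,2) attacks row 4 at column 2 and diagonals 4.
(3,5) attacks row 4 at column 5 and diagonals 4, 6.
(6,7) attacks row 4 at column 7 and diagonals 5.
(7,3) attacks row 4 at column 3 and diagonals 6.
Attacked columns: {2, 3, 4, 5, 6, 7}. Safe: {1}.

columns 1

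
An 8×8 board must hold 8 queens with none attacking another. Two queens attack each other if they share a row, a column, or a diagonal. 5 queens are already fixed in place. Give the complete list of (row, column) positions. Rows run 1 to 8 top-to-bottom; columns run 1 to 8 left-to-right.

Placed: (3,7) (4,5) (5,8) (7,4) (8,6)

(1,3) (2,1) (3,7) (4,5) (5,8) (6,2) (7,4) (8,6)

Row 1: attacked by (3,7)→{5,7}; (4,5)→{2,5,8}; (5,8)→{4,8}; (7,4)→{4}; (8,6)→{6}. Safe: 1, 3. Place at column 3.
Row 2: attacked by (1,3)→{2,3,4}; (3,7)→{6,7,8}; (4,5)→{3,5,7}; (5,8)→{5,8}; (7,4)→{4}; (8,6)→{6}. Safe: 1. Place at column 1.
Row 6: attacked by (1,3)→{3,8}; (2,1)→{1,5}; (3,7)→{4,7}; (4,5)→{3,5,7}; (5,8)→{7,8}; (7,4)→{3,4,5}; (8,6)→{4,6,8}. Safe: 2. Place at column 2.
Columns [3, 1, 7, 5, 8, 2, 4, 6], r−c [-2, 1, -4, -1, -3, 4, 3, 2], r+c [4, 3, 10, 9, 13, 8, 11, 14] are all distinct, so no two queens attack.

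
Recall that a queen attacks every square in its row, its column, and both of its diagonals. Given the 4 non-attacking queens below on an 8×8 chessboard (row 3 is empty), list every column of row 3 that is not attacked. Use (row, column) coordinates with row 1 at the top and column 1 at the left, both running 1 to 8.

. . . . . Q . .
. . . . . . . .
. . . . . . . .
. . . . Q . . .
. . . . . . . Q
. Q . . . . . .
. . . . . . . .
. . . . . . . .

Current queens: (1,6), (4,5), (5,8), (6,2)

columns 1, 3, 7

(1,6) attacks row 3 at column 6 and diagonals 4, 8.
(4,5) attacks row 3 at column 5 and diagonals 4, 6.
(5,8) attacks row 3 at column 8 and diagonals 6.
(6,2) attacks row 3 at column 2 and diagonals 5.
Attacked columns: {2, 4, 5, 6, 8}. Safe: {1, 3, 7}.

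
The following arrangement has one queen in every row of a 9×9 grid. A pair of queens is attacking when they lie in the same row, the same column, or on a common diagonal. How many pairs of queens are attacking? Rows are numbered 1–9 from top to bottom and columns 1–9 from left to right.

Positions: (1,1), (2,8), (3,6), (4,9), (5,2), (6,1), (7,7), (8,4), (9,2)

4

Same column: (1,1)–(6,1) (column 1); (5,2)–(9,2) (column 2).
Same diagonal: (1,1)–(7,7) (|1−7| = |1−7| = 6); (5,2)–(6,1) (|5−6| = |2−1| = 1).
Total attacking pairs: 4.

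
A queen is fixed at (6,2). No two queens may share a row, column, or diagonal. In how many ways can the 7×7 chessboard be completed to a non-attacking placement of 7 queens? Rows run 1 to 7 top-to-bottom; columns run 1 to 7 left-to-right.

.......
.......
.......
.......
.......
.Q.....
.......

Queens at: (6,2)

4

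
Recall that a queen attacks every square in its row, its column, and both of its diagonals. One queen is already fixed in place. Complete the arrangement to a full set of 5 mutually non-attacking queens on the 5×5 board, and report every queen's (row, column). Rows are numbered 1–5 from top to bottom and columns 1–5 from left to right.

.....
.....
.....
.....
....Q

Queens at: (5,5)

(1,3) (2,1) (3,4) (4,2) (5,5)

Row 1: attacked by (5,5)→{1,5}. Safe: 2, 3, 4. Place at column 3.
Row 2: attacked by (1,3)→{2,3,4}; (5,5)→{2,5}. Safe: 1. Place at column 1.
Row 3: attacked by (1,3)→{1,3,5}; (2,1)→{1,2}; (5,5)→{3,5}. Safe: 4. Place at column 4.
Row 4: attacked by (1,3)→{3}; (2,1)→{1,3}; (3,4)→{3,4,5}; (5,5)→{4,5}. Safe: 2. Place at column 2.
Columns [3, 1, 4, 2, 5], r−c [-2, 1, -1, 2, 0], r+c [4, 3, 7, 6, 10] are all distinct, so no two queens attack.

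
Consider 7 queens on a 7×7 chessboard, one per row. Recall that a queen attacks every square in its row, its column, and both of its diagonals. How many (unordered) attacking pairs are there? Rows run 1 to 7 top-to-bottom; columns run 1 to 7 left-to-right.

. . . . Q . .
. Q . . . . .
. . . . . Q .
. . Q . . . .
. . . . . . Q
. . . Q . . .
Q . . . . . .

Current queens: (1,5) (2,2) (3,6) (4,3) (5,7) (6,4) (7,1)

All columns are distinct and no two queens satisfy |Δrow| = |Δcol|, so no pair attacks.

0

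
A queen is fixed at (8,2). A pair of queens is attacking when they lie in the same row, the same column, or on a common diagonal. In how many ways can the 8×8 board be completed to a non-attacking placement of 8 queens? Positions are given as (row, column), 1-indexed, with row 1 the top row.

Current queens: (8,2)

Branch on row 1: col 1 → 0; col 3 → 2; col 4 → 3; col 5 → 3; col 6 → 0; col 7 → 0; col 8 → 0.
Sum: 0 + 2 + 3 + 3 + 0 + 0 + 0 = 8.

8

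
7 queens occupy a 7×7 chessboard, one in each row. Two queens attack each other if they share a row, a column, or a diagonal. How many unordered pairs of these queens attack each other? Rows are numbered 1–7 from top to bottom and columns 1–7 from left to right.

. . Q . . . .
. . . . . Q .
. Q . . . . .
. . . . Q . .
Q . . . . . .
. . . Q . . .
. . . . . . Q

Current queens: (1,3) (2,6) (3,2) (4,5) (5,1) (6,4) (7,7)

All columns are distinct and no two queens satisfy |Δrow| = |Δcol|, so no pair attacks.

0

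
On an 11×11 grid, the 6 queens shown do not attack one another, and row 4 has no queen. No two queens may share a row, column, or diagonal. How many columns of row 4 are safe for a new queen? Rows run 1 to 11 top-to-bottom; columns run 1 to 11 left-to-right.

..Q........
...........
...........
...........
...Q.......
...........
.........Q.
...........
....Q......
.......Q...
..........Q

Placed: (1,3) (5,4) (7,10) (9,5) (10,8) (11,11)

2

(1,3) attacks row 4 at column 3 and diagonals 6.
(5,4) attacks row 4 at column 4 and diagonals 3, 5.
(7,10) attacks row 4 at column 10 and diagonals 7.
(9,5) attacks row 4 at column 5 and diagonals 10.
(10,8) attacks row 4 at column 8 and diagonals 2.
(11,11) attacks row 4 at column 11 and diagonals 4.
Attacked columns: {2, 3, 4, 5, 6, 7, 8, 10, 11}. Safe: {1, 9}.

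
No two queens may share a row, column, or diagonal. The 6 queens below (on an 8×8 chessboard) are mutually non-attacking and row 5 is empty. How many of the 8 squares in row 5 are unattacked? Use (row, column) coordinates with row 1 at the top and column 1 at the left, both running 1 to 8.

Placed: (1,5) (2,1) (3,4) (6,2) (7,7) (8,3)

(1,5) attacks row 5 at column 5 and diagonals 1.
(2,1) attacks row 5 at column 1 and diagonals 4.
(3,4) attacks row 5 at column 4 and diagonals 2, 6.
(6,2) attacks row 5 at column 2 and diagonals 1, 3.
(7,7) attacks row 5 at column 7 and diagonals 5.
(8,3) attacks row 5 at column 3 and diagonals 6.
Attacked columns: {1, 2, 3, 4, 5, 6, 7}. Safe: {8}.

1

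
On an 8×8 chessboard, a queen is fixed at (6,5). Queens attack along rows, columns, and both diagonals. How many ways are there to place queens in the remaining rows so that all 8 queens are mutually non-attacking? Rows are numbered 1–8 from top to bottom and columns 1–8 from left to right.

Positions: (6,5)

12

Branch on row 1: col 1 → 0; col 2 → 2; col 3 → 2; col 4 → 1; col 6 → 3; col 7 → 2; col 8 → 2.
Sum: 0 + 2 + 2 + 1 + 3 + 2 + 2 = 12.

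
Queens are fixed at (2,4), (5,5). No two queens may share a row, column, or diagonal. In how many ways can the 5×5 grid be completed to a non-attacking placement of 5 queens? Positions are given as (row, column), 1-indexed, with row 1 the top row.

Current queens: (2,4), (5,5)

Branch on row 1: col 2 → 1.
Sum: 1 = 1.

1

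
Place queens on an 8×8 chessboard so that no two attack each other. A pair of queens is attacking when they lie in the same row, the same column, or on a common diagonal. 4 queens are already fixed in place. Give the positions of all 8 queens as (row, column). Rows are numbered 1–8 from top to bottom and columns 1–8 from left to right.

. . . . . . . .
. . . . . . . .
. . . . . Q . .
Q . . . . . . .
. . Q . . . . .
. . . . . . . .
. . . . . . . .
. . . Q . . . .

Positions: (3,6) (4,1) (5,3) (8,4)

(1,2) (2,8) (3,6) (4,1) (5,3) (6,5) (7,7) (8,4)

Row 1: attacked by (3,6)→{4,6,8}; (4,1)→{1,4}; (5,3)→{3,7}; (8,4)→{4}. Safe: 2, 5. Place at column 2.
Row 2: attacked by (1,2)→{1,2,3}; (3,6)→{5,6,7}; (4,1)→{1,3}; (5,3)→{3,6}; (8,4)→{4}. Safe: 8. Place at column 8.
Row 6: attacked by (1,2)→{2,7}; (2,8)→{4,8}; (3,6)→{3,6}; (4,1)→{1,3}; (5,3)→{2,3,4}; (8,4)→{2,4,6}. Safe: 5. Place at column 5.
Row 7: attacked by (1,2)→{2,8}; (2,8)→{3,8}; (3,6)→{2,6}; (4,1)→{1,4}; (5,3)→{1,3,5}; (6,5)→{4,5,6}; (8,4)→{3,4,5}. Safe: 7. Place at column 7.
Columns [2, 8, 6, 1, 3, 5, 7, 4], r−c [-1, -6, -3, 3, 2, 1, 0, 4], r+c [3, 10, 9, 5, 8, 11, 14, 12] are all distinct, so no two queens attack.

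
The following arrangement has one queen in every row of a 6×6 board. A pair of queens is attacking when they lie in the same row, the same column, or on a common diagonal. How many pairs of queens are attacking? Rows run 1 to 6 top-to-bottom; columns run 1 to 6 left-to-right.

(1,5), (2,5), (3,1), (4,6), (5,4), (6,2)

Same column: (1,5)–(2,5) (column 5).
Total attacking pairs: 1.

1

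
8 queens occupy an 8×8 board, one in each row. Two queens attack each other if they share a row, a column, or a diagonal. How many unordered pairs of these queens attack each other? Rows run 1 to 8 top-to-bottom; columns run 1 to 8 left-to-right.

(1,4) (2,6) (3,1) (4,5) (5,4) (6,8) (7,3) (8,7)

Same column: (1,4)–(5,4) (column 4).
Same diagonal: (4,5)–(5,4) (|4−5| = |5−4| = 1); (5,4)–(8,7) (|5−8| = |4−7| = 3).
Total attacking pairs: 3.

3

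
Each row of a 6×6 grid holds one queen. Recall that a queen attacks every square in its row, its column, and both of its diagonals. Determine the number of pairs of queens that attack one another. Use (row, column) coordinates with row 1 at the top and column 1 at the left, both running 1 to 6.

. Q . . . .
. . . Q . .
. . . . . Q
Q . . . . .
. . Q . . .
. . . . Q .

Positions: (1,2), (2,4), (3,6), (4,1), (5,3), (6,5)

All columns are distinct and no two queens satisfy |Δrow| = |Δcol|, so no pair attacks.

0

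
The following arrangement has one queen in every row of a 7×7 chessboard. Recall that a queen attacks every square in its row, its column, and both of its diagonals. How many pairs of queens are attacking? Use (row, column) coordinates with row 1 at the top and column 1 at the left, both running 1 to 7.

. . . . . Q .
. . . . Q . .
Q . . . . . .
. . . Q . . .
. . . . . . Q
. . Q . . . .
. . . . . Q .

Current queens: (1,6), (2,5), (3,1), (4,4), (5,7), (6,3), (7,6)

Same column: (1,6)–(7,6) (column 6).
Same diagonal: (1,6)–(2,5) (|1−2| = |6−5| = 1).
Total attacking pairs: 2.

2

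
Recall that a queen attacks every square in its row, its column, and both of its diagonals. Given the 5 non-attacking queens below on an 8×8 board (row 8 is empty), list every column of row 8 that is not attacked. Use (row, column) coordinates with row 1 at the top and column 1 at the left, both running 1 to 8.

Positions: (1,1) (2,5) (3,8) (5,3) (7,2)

(1,1) attacks row 8 at column 1 and diagonals 8.
(2,5) attacks row 8 at column 5.
(3,8) attacks row 8 at column 8 and diagonals 3.
(5,3) attacks row 8 at column 3 and diagonals 6.
(7,2) attacks row 8 at column 2 and diagonals 1, 3.
Attacked columns: {1, 2, 3, 5, 6, 8}. Safe: {4, 7}.

columns 4, 7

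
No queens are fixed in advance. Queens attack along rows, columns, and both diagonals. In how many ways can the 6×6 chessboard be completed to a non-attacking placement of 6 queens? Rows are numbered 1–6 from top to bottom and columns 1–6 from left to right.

Branch on row 1: col 1 → 0; col 2 → 1; col 3 → 1; col 4 → 1; col 5 → 1; col 6 → 0.
Sum: 0 + 1 + 1 + 1 + 1 + 0 = 4.
(This is the classic 6-queens count.)

4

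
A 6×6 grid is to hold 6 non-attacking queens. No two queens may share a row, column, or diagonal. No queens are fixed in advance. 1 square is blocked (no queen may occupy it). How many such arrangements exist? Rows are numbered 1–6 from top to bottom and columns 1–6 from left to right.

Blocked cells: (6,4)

Branch on row 1: col 1 → 0; col 2 → 1; col 3 → 0; col 4 → 1; col 5 → 1; col 6 → 0.
Sum: 0 + 1 + 0 + 1 + 1 + 0 = 3.

3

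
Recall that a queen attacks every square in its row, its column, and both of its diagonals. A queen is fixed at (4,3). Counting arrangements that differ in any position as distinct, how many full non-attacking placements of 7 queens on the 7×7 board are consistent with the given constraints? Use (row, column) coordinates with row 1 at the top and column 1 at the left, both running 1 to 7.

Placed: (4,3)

4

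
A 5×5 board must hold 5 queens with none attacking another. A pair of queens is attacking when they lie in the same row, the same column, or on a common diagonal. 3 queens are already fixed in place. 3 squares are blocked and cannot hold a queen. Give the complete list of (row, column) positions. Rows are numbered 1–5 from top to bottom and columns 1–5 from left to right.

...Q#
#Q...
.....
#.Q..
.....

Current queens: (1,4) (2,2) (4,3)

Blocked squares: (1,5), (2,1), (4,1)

(1,4) (2,2) (3,5) (4,3) (5,1)

Row 3: attacked by (1,4)→{2,4}; (2,2)→{1,2,3}; (4,3)→{2,3,4}. Safe: 5. Place at column 5.
Row 5: attacked by (1,4)→{4}; (2,2)→{2,5}; (3,5)→{3,5}; (4,3)→{2,3,4}. Safe: 1. Place at column 1.
Columns [4, 2, 5, 3, 1], r−c [-3, 0, -2, 1, 4], r+c [5, 4, 8, 7, 6] are all distinct, so no two queens attack.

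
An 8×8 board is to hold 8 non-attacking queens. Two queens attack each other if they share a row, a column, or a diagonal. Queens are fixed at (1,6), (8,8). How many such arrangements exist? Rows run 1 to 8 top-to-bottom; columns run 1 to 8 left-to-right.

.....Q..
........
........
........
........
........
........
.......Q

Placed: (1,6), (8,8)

Branch on row 2: col 1 → 0; col 3 → 1; col 4 → 1.
Sum: 0 + 1 + 1 = 2.

2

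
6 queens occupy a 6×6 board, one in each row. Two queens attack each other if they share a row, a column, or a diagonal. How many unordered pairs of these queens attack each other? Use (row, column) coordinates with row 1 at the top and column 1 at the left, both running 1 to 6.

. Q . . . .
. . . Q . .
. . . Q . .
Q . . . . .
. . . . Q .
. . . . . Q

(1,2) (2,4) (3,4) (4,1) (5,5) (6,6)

3

Same column: (2,4)–(3,4) (column 4).
Same diagonal: (1,2)–(3,4) (|1−3| = |2−4| = 2); (5,5)–(6,6) (|5−6| = |5−6| = 1).
Total attacking pairs: 3.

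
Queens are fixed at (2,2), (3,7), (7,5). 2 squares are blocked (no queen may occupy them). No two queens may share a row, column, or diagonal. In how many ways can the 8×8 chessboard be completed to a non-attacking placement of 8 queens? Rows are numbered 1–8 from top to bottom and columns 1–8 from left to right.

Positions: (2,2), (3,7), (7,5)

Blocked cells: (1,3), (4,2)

2

Branch on row 1: col 4 → 1; col 6 → 1; col 8 → 0.
Sum: 1 + 1 + 0 = 2.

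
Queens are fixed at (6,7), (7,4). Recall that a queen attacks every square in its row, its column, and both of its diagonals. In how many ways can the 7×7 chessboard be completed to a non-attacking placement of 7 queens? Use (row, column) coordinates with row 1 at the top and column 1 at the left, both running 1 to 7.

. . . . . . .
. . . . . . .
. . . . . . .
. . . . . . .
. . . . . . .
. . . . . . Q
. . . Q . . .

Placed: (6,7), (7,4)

Branch on row 1: col 1 → 1; col 3 → 1; col 5 → 0; col 6 → 0.
Sum: 1 + 1 + 0 + 0 = 2.

2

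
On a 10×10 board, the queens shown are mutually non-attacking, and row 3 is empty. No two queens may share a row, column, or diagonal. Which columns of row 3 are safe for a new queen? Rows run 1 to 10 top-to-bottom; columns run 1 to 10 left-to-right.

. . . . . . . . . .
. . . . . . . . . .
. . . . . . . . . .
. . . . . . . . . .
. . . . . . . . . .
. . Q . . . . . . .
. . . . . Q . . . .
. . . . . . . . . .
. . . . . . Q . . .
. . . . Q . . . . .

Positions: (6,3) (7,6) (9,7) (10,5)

(6,3) attacks row 3 at column 3 and diagonals 6.
(7,6) attacks row 3 at column 6 and diagonals 2, 10.
(9,7) attacks row 3 at column 7 and diagonals 1.
(10,5) attacks row 3 at column 5.
Attacked columns: {1, 2, 3, 5, 6, 7, 10}. Safe: {4, 8, 9}.

columns 4, 8, 9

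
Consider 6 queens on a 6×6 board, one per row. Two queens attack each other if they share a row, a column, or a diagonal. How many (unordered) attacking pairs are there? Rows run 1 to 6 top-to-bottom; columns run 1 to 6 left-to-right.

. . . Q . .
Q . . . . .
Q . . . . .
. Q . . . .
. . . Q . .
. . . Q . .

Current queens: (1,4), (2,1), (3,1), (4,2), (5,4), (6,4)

8

Same column: (1,4)–(5,4) (column 4); (1,4)–(6,4) (column 4); (2,1)–(3,1) (column 1); (5,4)–(6,4) (column 4).
Same diagonal: (2,1)–(5,4) (|2−5| = |1−4| = 3); (3,1)–(4,2) (|3−4| = |1−2| = 1); (3,1)–(6,4) (|3−6| = |1−4| = 3); (4,2)–(6,4) (|4−6| = |2−4| = 2).
Total attacking pairs: 8.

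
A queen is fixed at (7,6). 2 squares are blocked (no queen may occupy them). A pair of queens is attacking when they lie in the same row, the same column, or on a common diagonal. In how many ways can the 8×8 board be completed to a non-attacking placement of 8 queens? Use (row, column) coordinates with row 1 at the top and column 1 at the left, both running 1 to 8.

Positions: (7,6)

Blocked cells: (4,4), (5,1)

9

Branch on row 1: col 1 → 1; col 2 → 1; col 3 → 0; col 4 → 2; col 5 → 4; col 7 → 1; col 8 → 0.
Sum: 1 + 1 + 0 + 2 + 4 + 1 + 0 = 9.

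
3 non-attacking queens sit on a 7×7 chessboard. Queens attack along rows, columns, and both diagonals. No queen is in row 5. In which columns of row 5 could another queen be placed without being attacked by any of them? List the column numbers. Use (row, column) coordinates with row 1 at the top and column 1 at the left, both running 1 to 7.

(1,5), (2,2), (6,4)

columns 6, 7

(1,5) attacks row 5 at column 5 and diagonals 1.
(2,2) attacks row 5 at column 2 and diagonals 5.
(6,4) attacks row 5 at column 4 and diagonals 3, 5.
Attacked columns: {1, 2, 3, 4, 5}. Safe: {6, 7}.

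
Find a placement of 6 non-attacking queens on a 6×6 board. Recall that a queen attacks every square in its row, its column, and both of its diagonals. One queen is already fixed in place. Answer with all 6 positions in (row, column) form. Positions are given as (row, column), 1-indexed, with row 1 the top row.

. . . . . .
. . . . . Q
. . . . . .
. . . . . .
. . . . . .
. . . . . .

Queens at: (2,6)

Row 1: attacked by (2,6)→{5,6}. Safe: 1, 2, 3, 4. Place at column 3.
Row 3: attacked by (1,3)→{1,3,5}; (2,6)→{5,6}. Safe: 2, 4. Place at column 2.
Row 4: attacked by (1,3)→{3,6}; (2,6)→{4,6}; (3,2)→{1,2,3}. Safe: 5. Place at column 5.
Row 5: attacked by (1,3)→{3}; (2,6)→{3,6}; (3,2)→{2,4}; (4,5)→{4,5,6}. Safe: 1. Place at column 1.
Row 6: attacked by (1,3)→{3}; (2,6)→{2,6}; (3,2)→{2,5}; (4,5)→{3,5}; (5,1)→{1,2}. Safe: 4. Place at column 4.
Columns [3, 6, 2, 5, 1, 4], r−c [-2, -4, 1, -1, 4, 2], r+c [4, 8, 5, 9, 6, 10] are all distinct, so no two queens attack.

(1,3) (2,6) (3,2) (4,5) (5,1) (6,4)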